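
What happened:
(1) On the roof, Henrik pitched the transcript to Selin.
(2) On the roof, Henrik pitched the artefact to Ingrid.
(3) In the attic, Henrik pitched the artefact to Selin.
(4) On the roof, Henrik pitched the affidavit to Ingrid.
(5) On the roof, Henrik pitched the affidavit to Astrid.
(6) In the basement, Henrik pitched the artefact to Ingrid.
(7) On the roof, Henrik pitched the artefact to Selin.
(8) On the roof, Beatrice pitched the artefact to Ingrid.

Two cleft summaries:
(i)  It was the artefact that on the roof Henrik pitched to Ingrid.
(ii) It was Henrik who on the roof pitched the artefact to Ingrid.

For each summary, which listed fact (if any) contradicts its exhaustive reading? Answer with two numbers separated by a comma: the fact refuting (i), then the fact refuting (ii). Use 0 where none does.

Summary (i) focuses "the artefact" (the thing); background agent = Henrik, recipient = Ingrid, setting = on the roof. Fact (4) matches that background with thing = the affidavit — refutes (i).
Summary (ii) focuses "Henrik" (the agent); background thing = the artefact, recipient = Ingrid, setting = on the roof. Fact (8) matches that background with agent = Beatrice — refutes (ii).

4, 8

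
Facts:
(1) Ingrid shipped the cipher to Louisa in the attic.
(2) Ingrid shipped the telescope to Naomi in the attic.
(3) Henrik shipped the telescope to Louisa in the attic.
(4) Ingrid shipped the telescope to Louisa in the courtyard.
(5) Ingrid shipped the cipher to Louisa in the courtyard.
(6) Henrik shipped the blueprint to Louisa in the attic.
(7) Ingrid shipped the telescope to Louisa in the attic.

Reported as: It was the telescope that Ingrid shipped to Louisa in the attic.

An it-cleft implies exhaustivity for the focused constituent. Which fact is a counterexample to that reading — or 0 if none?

1

Focus of the cleft: "the telescope" (the thing). Presupposed background: same agent, recipient, setting (Ingrid / Louisa / in the attic).
The exhaustive reading says no other thing fits that background.
But fact (1) also has same agent, recipient, setting (Ingrid / Louisa / in the attic), with thing = the cipher — so the exhaustive reading fails.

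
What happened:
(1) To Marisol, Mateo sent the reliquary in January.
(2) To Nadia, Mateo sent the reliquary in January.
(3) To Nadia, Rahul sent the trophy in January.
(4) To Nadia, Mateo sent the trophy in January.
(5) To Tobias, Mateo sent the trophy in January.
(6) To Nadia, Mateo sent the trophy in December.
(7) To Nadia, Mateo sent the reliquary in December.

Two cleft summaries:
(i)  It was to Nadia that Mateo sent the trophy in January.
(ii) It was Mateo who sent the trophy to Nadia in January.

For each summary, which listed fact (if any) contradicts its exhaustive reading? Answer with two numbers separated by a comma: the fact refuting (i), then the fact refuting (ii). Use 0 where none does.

5, 3

Summary (i) focuses "Nadia" (the recipient); background Mateo as agent and the trophy as thing and in January as setting. Fact (5) matches that background with recipient = Tobias — refutes (i).
Summary (ii) focuses "Mateo" (the agent); background the trophy as thing and Nadia as recipient and in January as setting. Fact (3) matches that background with agent = Rahul — refutes (ii).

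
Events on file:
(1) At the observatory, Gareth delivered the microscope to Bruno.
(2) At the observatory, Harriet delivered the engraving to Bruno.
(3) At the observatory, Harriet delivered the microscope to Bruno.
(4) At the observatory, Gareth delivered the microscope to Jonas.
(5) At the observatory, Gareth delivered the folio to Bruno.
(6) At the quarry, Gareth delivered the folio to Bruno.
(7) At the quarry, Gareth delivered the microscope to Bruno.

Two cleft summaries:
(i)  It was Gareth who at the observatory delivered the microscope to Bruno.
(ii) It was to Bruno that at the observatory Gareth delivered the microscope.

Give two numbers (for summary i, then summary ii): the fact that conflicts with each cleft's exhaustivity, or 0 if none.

Summary (i) focuses "Gareth" (the agent); background thing = the microscope, recipient = Bruno, setting = at the observatory. Fact (3) matches that background with agent = Harriet — refutes (i).
Summary (ii) focuses "Bruno" (the recipient); background agent = Gareth, thing = the microscope, setting = at the observatory. Fact (4) matches that background with recipient = Jonas — refutes (ii).

3, 4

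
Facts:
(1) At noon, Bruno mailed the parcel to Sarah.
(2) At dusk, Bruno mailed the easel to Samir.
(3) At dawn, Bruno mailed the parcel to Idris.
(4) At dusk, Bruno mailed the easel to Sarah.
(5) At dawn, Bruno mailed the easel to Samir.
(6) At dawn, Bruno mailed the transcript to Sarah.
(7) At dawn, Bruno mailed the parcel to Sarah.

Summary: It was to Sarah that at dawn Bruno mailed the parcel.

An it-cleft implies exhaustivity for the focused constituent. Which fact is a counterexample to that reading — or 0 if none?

3

The cleft puts "Sarah" in focus and presupposes the open proposition with Bruno as agent and the parcel as thing and at dawn as setting.
Exhaustivity: Sarah is the only recipient satisfying that background.
But fact (3) also has Bruno as agent and the parcel as thing and at dawn as setting, with recipient = Idris — so the exhaustive reading fails.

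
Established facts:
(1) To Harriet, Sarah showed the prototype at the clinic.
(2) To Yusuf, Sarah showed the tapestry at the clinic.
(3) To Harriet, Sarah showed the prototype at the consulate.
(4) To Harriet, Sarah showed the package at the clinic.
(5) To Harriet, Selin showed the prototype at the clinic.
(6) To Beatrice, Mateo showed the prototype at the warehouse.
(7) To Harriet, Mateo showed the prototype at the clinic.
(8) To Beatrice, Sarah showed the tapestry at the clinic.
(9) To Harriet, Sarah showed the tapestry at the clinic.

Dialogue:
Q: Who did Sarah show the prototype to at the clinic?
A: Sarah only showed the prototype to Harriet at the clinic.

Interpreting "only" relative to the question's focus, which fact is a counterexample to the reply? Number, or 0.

0

The question "Who did ... to ...?" targets the recipient, so in the reply the focus falls on "Harriet".
"Only" then excludes alternative recipients while the background — same agent, thing, setting (Sarah / the prototype / at the clinic) — is held fixed.
No fact keeps same agent, thing, setting (Sarah / the prototype / at the clinic) while changing the recipient; every other fact differs on something backgrounded. The reply stands.
(Fact (3) would refute a reading with focus on the setting — but that is not what the question asks.)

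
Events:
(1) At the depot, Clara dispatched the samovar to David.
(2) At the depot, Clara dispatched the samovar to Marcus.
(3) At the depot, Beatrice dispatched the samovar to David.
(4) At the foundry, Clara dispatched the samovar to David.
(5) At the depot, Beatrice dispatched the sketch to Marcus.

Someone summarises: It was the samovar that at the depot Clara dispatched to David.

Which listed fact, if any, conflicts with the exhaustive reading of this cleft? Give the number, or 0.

0

The cleft puts "the samovar" in focus and presupposes the open proposition with Clara as agent and David as recipient and at the depot as setting.
Exhaustivity: the samovar is the only thing satisfying that background.
Every other fact differs from the presupposition on some backgrounded slot, so none challenges the exhaustivity.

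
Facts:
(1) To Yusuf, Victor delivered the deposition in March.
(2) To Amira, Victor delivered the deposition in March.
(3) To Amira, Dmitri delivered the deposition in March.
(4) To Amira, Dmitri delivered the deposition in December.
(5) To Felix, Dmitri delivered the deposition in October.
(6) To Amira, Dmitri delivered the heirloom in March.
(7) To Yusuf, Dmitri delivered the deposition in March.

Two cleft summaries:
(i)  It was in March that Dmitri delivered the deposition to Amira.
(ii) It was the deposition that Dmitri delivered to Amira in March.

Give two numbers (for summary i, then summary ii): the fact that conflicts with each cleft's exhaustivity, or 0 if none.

4, 6

Summary (i) focuses "in March" (the setting); background agent = Dmitri, thing = the deposition, recipient = Amira. Fact (4) matches that background with setting = in December — refutes (i).
Summary (ii) focuses "the deposition" (the thing); background agent = Dmitri, recipient = Amira, setting = in March. Fact (6) matches that background with thing = the heirloom — refutes (ii).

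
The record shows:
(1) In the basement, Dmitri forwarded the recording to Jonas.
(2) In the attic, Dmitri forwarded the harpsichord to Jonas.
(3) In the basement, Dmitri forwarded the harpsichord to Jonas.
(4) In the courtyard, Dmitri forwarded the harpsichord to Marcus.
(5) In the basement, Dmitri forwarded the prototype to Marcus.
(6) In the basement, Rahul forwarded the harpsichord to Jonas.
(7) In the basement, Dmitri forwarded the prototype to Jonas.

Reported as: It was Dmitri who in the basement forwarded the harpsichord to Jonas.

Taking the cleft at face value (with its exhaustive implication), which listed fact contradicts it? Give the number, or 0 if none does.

6

Focus of the cleft: "Dmitri" (the agent). Presupposed background: thing = the harpsichord, recipient = Jonas, setting = in the basement.
The exhaustive reading says no other agent fits that background.
Fact (6) shares the background but with agent = Rahul; exhaustivity is violated.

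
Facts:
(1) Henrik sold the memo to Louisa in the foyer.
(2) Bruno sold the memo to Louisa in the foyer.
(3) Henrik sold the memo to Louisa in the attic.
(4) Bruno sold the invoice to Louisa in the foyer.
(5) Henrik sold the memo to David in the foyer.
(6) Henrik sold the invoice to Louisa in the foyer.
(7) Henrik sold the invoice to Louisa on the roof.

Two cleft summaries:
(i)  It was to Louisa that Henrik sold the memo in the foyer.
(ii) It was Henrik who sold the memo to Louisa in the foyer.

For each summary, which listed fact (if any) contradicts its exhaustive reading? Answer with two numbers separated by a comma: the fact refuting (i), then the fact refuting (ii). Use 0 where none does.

5, 2

Summary (i) focuses "Louisa" (the recipient); background same agent, thing, setting (Henrik / the memo / in the foyer). Fact (5) matches that background with recipient = David — refutes (i).
Summary (ii) focuses "Henrik" (the agent); background same thing, recipient, setting (the memo / Louisa / in the foyer). Fact (2) matches that background with agent = Bruno — refutes (ii).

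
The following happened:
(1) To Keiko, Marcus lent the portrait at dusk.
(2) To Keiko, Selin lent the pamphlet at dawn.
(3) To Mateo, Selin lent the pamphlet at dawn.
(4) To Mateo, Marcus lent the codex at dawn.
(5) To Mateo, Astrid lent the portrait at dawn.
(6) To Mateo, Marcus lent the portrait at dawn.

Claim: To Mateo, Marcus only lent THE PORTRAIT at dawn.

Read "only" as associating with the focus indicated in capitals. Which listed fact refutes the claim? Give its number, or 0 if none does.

The capitals mark "the portrait" as focus. So "only" rules out other things, with the rest (agent = Marcus, recipient = Mateo, setting = at dawn) as background.
Fact (4) matches on agent = Marcus, recipient = Mateo, setting = at dawn, but has thing = the codex instead. That refutes the claim.

4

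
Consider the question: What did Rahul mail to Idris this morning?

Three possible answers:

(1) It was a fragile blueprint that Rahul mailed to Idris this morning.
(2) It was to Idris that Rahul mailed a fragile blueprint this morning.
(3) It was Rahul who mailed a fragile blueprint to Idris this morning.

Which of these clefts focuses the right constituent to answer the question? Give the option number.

1

The question word "what" targets the direct object.
Option (1) clefts "a fragile blueprint" — that matches what the question asks about.
Option (2) clefts "to Idris" — the recipient, not what was asked.
Option (3) clefts "Rahul" — the subject (agent), not what was asked.
So the congruent reply is (1).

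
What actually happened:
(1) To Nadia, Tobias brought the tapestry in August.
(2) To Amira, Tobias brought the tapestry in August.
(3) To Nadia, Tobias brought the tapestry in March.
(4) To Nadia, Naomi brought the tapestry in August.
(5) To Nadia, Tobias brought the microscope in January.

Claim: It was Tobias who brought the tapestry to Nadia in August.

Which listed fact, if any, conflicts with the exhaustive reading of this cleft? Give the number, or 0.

4

Focus of the cleft: "Tobias" (the agent). Presupposed background: the tapestry as thing and Nadia as recipient and in August as setting.
Exhaustivity: Tobias is the only agent satisfying that background.
Fact (4) shares the background but with agent = Naomi; exhaustivity is violated.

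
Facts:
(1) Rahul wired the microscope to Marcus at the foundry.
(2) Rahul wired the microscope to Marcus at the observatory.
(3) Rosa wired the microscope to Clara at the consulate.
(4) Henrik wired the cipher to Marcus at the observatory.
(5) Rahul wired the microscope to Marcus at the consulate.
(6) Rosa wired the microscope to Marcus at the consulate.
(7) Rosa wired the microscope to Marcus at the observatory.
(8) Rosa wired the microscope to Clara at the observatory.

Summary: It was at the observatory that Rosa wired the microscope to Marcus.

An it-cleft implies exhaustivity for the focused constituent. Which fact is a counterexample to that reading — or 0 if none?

The cleft puts "at the observatory" in focus and presupposes the open proposition with Rosa as agent and the microscope as thing and Marcus as recipient.
The exhaustive reading says no other setting fits that background.
Fact (6) shares the background but with setting = at the consulate; exhaustivity is violated.

6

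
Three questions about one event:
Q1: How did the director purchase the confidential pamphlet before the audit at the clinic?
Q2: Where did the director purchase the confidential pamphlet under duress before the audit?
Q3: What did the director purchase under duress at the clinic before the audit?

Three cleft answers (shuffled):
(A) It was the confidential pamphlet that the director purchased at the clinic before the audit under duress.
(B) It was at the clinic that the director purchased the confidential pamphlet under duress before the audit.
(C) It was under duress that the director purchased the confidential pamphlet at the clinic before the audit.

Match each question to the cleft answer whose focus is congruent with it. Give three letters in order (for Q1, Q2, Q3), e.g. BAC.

CBA

Q1 asks about the manner; cleft (C) focuses "under duress", which is the manner — so Q1 → C.
Q2 asks about the location; cleft (B) focuses "at the clinic", which is the location — so Q2 → B.
Q3 asks about the direct object; cleft (A) focuses "the confidential pamphlet", which is the direct object — so Q3 → A.
Mapping: Q1→C, Q2→B, Q3→A.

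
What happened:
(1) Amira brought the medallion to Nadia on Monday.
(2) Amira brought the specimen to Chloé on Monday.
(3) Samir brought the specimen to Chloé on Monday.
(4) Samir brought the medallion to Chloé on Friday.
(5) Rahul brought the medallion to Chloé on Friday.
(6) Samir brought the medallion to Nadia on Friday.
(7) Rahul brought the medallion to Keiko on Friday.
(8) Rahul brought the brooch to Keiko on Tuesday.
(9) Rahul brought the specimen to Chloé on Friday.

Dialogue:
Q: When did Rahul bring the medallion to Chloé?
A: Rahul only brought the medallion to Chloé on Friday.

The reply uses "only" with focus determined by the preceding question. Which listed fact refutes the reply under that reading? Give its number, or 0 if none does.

0

The question "When did ...?" targets the setting, so in the reply the focus falls on "on Friday".
"Only" then excludes alternative settings while the background — agent = Rahul, thing = the medallion, recipient = Chloé — is held fixed.
No fact keeps agent = Rahul, thing = the medallion, recipient = Chloé while changing the setting; every other fact differs on something backgrounded. The reply stands.
(Fact (7) would refute a reading with focus on the recipient — but that is not what the question asks.)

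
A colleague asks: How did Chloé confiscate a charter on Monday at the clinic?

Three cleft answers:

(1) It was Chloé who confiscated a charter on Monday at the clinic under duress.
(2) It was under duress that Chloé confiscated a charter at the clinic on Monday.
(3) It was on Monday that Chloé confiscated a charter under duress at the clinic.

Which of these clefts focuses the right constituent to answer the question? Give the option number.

The question word "how" targets the manner.
Option (1) clefts "Chloé" — the subject (agent), not what was asked.
Option (2) clefts "under duress" — that matches what the question asks about.
Option (3) clefts "on Monday" — the time, not what was asked.
So the congruent reply is (2).

2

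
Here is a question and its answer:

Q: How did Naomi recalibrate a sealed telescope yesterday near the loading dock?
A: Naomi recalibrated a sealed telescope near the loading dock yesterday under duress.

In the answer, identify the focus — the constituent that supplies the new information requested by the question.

under duress

The wh-word "how" asks about the manner.
In the answer, "Naomi", "a sealed telescope", "yesterday" and "near the loading dock" are given — repeated from the question.
The constituent filling the manner gap is "under duress"; that is the focus and would carry nuclear stress.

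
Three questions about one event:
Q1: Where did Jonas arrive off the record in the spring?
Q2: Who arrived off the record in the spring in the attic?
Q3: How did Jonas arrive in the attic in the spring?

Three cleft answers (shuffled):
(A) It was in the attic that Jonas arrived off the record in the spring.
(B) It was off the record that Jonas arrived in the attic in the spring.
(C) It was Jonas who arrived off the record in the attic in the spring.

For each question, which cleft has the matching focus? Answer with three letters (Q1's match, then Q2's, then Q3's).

ACB

Q1 asks about the location; cleft (A) focuses "in the attic", which is the location — so Q1 → A.
Q2 asks about the subject (agent); cleft (C) focuses "Jonas", which is the subject (agent) — so Q2 → C.
Q3 asks about the manner; cleft (B) focuses "off the record", which is the manner — so Q3 → B.
Mapping: Q1→A, Q2→C, Q3→B.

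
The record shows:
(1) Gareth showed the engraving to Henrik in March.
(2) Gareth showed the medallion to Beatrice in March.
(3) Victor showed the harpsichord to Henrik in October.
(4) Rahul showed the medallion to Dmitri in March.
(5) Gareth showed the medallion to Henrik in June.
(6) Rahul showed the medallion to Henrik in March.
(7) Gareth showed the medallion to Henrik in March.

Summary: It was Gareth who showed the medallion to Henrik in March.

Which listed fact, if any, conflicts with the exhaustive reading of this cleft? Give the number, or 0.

6

Focus of the cleft: "Gareth" (the agent). Presupposed background: the medallion as thing and Henrik as recipient and in March as setting.
The exhaustive reading says no other agent fits that background.
But fact (6) also has the medallion as thing and Henrik as recipient and in March as setting, with agent = Rahul — so the exhaustive reading fails.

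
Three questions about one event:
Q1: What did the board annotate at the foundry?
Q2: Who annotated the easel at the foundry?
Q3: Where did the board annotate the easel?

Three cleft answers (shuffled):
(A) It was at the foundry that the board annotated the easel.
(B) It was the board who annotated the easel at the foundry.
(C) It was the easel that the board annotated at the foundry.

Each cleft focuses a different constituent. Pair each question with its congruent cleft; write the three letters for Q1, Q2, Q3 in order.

Q1 asks about the direct object; cleft (C) focuses "the easel", which is the direct object — so Q1 → C.
Q2 asks about the subject (agent); cleft (B) focuses "the board", which is the subject (agent) — so Q2 → B.
Q3 asks about the location; cleft (A) focuses "at the foundry", which is the location — so Q3 → A.
Mapping: Q1→C, Q2→B, Q3→A.

CBA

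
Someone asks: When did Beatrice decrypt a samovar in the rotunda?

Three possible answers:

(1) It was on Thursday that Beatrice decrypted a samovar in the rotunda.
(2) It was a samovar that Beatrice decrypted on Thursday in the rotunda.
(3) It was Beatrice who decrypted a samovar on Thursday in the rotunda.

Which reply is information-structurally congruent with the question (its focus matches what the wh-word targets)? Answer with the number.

1

The question word "when" targets the time.
Option (1) clefts "on Thursday" — that matches what the question asks about.
Option (2) clefts "a samovar" — the direct object, not what was asked.
Option (3) clefts "Beatrice" — the subject (agent), not what was asked.
So the congruent reply is (1).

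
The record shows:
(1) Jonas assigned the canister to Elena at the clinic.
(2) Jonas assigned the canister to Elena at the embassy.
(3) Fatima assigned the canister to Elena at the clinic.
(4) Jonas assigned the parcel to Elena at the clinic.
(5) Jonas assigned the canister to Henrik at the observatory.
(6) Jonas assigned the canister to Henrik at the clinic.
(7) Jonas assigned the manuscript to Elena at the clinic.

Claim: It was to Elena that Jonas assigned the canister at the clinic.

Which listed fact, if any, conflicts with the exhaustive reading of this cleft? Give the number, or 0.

Focus of the cleft: "Elena" (the recipient). Presupposed background: same agent, thing, setting (Jonas / the canister / at the clinic).
The exhaustive reading says no other recipient fits that background.
But fact (6) also has same agent, thing, setting (Jonas / the canister / at the clinic), with recipient = Henrik — so the exhaustive reading fails.

6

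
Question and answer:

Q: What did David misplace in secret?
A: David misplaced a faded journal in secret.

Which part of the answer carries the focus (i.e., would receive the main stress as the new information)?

The wh-word "what" asks about the direct object.
In the answer, "David" and "in secret" are given — repeated from the question.
The constituent filling the direct object gap is "a faded journal"; that is the focus and would carry nuclear stress.

a faded journal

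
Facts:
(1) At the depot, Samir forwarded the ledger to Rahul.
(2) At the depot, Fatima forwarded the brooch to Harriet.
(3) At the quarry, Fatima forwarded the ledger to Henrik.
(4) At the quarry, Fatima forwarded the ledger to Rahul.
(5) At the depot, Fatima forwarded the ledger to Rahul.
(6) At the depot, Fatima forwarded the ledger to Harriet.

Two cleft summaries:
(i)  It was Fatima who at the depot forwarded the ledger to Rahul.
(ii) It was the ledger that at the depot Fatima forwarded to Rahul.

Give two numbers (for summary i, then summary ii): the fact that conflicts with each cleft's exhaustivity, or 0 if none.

1, 0

Summary (i) focuses "Fatima" (the agent); background thing = the ledger, recipient = Rahul, setting = at the depot. Fact (1) matches that background with agent = Samir — refutes (i).
Summary (ii) focuses "the ledger" (the thing); background agent = Fatima, recipient = Rahul, setting = at the depot. No fact matches that background with a different thing, so 0.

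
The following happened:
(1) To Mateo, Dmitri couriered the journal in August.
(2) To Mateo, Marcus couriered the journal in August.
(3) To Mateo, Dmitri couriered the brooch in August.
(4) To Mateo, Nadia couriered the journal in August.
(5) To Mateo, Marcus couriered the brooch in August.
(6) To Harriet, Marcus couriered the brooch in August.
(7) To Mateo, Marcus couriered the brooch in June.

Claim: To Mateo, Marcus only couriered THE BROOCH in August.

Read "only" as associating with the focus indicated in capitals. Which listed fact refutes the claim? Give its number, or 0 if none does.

2

Focus (in capitals) is "the brooch" — the thing. "Only" excludes alternative things while holding fixed Marcus as agent and Mateo as recipient and in August as setting.
Fact (2) matches on Marcus as agent and Mateo as recipient and in August as setting, but has thing = the journal instead. That refutes the claim.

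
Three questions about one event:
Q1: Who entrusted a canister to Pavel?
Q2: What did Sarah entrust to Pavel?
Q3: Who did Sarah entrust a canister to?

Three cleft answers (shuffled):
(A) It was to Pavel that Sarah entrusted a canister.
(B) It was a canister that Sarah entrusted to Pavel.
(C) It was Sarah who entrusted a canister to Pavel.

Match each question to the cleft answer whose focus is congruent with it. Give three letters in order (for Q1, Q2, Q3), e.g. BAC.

CBA

Q1 asks about the subject (agent); cleft (C) focuses "Sarah", which is the subject (agent) — so Q1 → C.
Q2 asks about the direct object; cleft (B) focuses "a canister", which is the direct object — so Q2 → B.
Q3 asks about the recipient; cleft (A) focuses "to Pavel", which is the recipient — so Q3 → A.
Mapping: Q1→C, Q2→B, Q3→A.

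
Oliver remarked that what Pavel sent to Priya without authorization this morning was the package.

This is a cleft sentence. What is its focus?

the package

In a pseudo-cleft "What ... was X", the post-copular constituent X is the focus.
Here the focus is "the package". The backgrounded (presupposed) material includes "Pavel", "to Priya", "this morning" and "without authorization".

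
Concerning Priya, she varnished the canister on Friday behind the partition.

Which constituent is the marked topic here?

Priya

The construction explicitly marks "Priya" as what the sentence is about — the topic.
The remainder of the clause is the comment (what is said about the topic).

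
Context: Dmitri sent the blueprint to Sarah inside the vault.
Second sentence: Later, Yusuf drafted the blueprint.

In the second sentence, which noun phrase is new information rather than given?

Yusuf

"the blueprint" in the second sentence is given — already mentioned in the context.
"Yusuf" has no antecedent in the context; it is discourse-new.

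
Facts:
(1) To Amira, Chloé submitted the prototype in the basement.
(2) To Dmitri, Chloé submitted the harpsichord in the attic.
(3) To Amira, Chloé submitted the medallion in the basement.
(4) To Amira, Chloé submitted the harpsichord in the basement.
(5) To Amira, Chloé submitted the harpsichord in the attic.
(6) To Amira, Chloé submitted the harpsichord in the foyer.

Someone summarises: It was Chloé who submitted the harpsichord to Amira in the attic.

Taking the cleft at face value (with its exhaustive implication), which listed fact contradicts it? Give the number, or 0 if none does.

0

Focus of the cleft: "Chloé" (the agent). Presupposed background: the harpsichord as thing and Amira as recipient and in the attic as setting.
Exhaustivity: Chloé is the only agent satisfying that background.
No listed fact matches the background with a different agent. Exhaustivity holds.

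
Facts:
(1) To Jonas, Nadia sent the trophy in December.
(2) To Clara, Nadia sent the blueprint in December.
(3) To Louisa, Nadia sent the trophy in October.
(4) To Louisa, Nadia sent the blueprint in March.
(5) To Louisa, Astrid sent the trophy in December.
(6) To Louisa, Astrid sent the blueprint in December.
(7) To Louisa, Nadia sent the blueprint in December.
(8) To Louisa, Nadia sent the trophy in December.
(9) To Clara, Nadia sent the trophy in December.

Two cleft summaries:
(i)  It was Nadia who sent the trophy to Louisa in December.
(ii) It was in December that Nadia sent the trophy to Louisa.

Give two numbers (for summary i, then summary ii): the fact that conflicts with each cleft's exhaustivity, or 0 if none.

(i): focus "Nadia". Looking for thing = the trophy, recipient = Louisa, setting = in December with some other agent — fact (5) has Astrid there. Refuted.
(ii): focus "in December". Looking for agent = Nadia, thing = the trophy, recipient = Louisa with some other setting — fact (3) has in October there. Refuted.

5, 3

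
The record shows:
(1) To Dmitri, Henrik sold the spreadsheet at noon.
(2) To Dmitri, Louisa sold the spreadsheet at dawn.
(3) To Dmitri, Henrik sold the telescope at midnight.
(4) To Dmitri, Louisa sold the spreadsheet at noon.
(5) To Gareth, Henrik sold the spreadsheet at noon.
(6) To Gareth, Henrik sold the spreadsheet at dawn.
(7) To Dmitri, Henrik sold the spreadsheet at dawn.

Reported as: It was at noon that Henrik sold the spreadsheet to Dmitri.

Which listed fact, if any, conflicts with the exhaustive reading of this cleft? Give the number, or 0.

7

Focus of the cleft: "at noon" (the setting). Presupposed background: agent = Henrik, thing = the spreadsheet, recipient = Dmitri.
The exhaustive reading says no other setting fits that background.
But fact (7) also has agent = Henrik, thing = the spreadsheet, recipient = Dmitri, with setting = at dawn — so the exhaustive reading fails.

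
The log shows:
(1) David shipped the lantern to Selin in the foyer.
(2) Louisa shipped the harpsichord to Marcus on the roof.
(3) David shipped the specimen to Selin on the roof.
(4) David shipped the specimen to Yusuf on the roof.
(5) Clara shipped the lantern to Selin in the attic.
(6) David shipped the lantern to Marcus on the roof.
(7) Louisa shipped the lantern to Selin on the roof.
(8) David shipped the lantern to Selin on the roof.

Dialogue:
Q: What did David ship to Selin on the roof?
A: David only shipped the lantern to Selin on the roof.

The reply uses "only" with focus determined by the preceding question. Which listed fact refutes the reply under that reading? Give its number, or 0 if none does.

Answering "What did ...?" puts focus on the thing — here, "the lantern".
So "only" ranges over things; the rest (agent = David, recipient = Selin, setting = on the roof) is presupposed.
Fact (3) shares the background with a different thing (the specimen) — counterexample.
(Fact (1) would refute a reading with focus on the setting — but that is not what the question asks.)

3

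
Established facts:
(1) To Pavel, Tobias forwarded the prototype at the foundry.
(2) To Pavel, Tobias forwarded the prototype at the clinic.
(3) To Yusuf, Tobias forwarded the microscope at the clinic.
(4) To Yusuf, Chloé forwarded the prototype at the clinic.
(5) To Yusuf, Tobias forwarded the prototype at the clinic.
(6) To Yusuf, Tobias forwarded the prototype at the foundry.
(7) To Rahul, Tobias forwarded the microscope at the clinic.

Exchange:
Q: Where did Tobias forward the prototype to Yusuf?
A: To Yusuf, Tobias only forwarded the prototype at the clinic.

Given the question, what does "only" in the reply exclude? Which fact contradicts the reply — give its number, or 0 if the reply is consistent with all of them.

Answering "Where did ...?" puts focus on the setting — here, "at the clinic".
So "only" ranges over settings; the rest (Tobias as agent and the prototype as thing and Yusuf as recipient) is presupposed.
Fact (6) keeps Tobias as agent and the prototype as thing and Yusuf as recipient but has setting = at the foundry; that refutes the reply.
(Fact (2) would refute a reading with focus on the recipient — but that is not what the question asks.)

6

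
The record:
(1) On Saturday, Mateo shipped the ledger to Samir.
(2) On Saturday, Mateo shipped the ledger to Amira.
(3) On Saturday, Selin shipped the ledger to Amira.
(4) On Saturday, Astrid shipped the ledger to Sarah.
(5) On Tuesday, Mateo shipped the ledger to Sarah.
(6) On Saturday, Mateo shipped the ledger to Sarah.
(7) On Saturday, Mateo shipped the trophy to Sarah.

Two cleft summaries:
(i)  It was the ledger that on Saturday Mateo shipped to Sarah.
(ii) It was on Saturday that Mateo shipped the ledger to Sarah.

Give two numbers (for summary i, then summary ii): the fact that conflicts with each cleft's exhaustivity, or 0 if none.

(i): focus "the ledger". Looking for same agent, recipient, setting (Mateo / Sarah / on Saturday) with some other thing — fact (7) has the trophy there. Refuted.
(ii): focus "on Saturday". Looking for same agent, thing, recipient (Mateo / the ledger / Sarah) with some other setting — fact (5) has on Tuesday there. Refuted.

7, 5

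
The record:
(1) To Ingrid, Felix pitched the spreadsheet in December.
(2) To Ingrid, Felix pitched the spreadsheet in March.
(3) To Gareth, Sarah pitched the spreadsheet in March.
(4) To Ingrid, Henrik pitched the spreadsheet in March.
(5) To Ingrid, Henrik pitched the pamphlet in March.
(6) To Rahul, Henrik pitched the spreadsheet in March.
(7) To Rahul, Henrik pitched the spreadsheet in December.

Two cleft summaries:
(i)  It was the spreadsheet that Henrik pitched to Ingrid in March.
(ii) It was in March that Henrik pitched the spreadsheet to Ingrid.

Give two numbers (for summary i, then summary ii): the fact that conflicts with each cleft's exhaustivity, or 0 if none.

Summary (i) focuses "the spreadsheet" (the thing); background agent = Henrik, recipient = Ingrid, setting = in March. Fact (5) matches that background with thing = the pamphlet — refutes (i).
Summary (ii) focuses "in March" (the setting); background agent = Henrik, thing = the spreadsheet, recipient = Ingrid. No fact matches that background with a different setting, so 0.

5, 0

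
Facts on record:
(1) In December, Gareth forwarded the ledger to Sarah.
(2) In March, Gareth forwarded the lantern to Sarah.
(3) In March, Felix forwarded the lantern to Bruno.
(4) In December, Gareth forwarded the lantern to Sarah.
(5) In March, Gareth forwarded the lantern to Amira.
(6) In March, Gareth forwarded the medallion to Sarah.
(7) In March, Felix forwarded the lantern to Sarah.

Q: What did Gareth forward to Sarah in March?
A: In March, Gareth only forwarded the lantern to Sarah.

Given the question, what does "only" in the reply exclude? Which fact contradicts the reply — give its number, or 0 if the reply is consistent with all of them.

Answering "What did ...?" puts focus on the thing — here, "the lantern".
"Only" then excludes alternative things while the background — same agent, recipient, setting (Gareth / Sarah / in March) — is held fixed.
Fact (6) shares the background with a different thing (the medallion) — counterexample.
(Fact (5) would refute a reading with focus on the recipient — but that is not what the question asks.)

6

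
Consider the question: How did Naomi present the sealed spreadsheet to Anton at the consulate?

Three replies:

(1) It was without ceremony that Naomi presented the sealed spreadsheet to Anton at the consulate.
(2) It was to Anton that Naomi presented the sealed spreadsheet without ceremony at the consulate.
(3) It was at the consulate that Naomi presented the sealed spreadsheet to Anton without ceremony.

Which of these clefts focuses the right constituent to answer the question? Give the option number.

1

The question word "how" targets the manner.
Option (1) clefts "without ceremony" — that matches what the question asks about.
Option (2) clefts "to Anton" — the recipient, not what was asked.
Option (3) clefts "at the consulate" — the location, not what was asked.
So the congruent reply is (1).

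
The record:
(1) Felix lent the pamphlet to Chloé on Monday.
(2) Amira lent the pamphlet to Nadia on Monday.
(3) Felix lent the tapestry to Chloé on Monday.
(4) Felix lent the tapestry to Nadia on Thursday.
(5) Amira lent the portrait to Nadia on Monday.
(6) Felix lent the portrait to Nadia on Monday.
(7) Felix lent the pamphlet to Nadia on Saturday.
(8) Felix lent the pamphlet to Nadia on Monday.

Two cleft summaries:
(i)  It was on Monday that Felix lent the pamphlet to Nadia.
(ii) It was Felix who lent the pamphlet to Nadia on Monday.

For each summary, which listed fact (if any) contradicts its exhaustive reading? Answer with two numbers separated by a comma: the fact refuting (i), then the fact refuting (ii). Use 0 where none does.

(i): focus "on Monday". Looking for agent = Felix, thing = the pamphlet, recipient = Nadia with some other setting — fact (7) has on Saturday there. Refuted.
(ii): focus "Felix". Looking for thing = the pamphlet, recipient = Nadia, setting = on Monday with some other agent — fact (2) has Amira there. Refuted.

7, 2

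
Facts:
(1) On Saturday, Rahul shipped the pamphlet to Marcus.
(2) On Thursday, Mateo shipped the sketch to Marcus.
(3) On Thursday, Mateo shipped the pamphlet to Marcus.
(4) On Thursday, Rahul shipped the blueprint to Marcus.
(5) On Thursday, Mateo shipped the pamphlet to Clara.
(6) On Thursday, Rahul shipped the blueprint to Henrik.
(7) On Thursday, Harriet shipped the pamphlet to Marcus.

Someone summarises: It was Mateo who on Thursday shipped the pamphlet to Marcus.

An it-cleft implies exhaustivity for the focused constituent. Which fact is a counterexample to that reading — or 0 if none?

7

Focus of the cleft: "Mateo" (the agent). Presupposed background: same thing, recipient, setting (the pamphlet / Marcus / on Thursday).
The exhaustive reading says no other agent fits that background.
But fact (7) also has same thing, recipient, setting (the pamphlet / Marcus / on Thursday), with agent = Harriet — so the exhaustive reading fails.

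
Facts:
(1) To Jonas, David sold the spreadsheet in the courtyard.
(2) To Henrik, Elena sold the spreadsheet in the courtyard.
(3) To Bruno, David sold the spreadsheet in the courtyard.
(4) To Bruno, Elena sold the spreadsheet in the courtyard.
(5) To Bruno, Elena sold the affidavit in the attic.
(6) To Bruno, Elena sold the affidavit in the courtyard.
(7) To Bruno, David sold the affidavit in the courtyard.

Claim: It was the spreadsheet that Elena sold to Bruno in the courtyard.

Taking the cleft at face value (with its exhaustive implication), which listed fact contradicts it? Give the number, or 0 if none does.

Focus of the cleft: "the spreadsheet" (the thing). Presupposed background: agent = Elena, recipient = Bruno, setting = in the courtyard.
The exhaustive reading says no other thing fits that background.
But fact (6) also has agent = Elena, recipient = Bruno, setting = in the courtyard, with thing = the affidavit — so the exhaustive reading fails.

6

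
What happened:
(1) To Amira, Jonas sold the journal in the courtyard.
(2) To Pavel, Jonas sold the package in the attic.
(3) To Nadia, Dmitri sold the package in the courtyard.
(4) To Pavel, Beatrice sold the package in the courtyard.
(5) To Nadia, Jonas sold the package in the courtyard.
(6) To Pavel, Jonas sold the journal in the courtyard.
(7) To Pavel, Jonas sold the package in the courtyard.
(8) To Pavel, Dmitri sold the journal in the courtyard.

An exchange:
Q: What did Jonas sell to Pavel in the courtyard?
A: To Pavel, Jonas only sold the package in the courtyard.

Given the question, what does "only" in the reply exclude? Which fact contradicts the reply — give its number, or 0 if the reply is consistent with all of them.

6

The question "What did ...?" targets the thing, so in the reply the focus falls on "the package".
"Only" then excludes alternative things while the background — agent = Jonas, recipient = Pavel, setting = in the courtyard — is held fixed.
Fact (6) keeps agent = Jonas, recipient = Pavel, setting = in the courtyard but has thing = the journal; that refutes the reply.
(Fact (2) would refute a reading with focus on the setting — but that is not what the question asks.)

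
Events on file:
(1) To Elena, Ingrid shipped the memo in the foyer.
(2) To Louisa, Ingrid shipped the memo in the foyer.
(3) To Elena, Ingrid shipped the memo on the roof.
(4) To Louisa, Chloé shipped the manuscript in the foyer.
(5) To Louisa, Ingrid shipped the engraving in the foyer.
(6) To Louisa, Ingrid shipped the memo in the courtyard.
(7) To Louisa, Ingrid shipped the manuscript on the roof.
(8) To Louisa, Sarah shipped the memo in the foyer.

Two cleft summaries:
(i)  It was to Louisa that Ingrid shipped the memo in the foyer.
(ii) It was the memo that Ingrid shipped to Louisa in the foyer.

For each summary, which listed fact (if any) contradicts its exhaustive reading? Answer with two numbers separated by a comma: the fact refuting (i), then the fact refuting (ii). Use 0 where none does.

1, 5

(i): focus "Louisa". Looking for Ingrid as agent and the memo as thing and in the foyer as setting with some other recipient — fact (1) has Elena there. Refuted.
(ii): focus "the memo". Looking for Ingrid as agent and Louisa as recipient and in the foyer as setting with some other thing — fact (5) has the engraving there. Refuted.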